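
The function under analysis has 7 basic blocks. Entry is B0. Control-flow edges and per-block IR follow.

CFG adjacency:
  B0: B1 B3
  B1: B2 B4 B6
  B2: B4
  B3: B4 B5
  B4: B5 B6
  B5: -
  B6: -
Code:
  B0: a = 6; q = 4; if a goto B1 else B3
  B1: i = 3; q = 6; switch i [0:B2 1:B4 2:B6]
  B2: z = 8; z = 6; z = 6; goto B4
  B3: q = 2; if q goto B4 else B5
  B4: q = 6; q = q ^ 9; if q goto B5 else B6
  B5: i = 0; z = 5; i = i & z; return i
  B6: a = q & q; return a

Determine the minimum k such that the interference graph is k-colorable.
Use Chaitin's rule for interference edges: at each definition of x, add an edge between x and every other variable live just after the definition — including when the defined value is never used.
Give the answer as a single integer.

Block summaries:
  B0: def={a,q} ue=∅
  B1: def={i,q} ue=∅
  B2: def={z} ue=∅
  B3: def={q} ue=∅
  B4: def={q} ue=∅
  B5: def={i,z} ue=∅
  B6: def={a} ue={q}

Live sets:
  B0: in=∅ out=∅
  B1: in=∅ out={q}
  B2: in=∅ out=∅
  B3: in=∅ out=∅
  B4: in=∅ out={q}
  B5: in=∅ out=∅
  B6: in={q} out=∅

Interfere edges:
  a↔{q}
  i↔{q,z}
  q↔{a,i}
  z↔{i}

Chromatic number:
  lower bound: {a,q} mutually conflict ⇒ χ ≥ 2
  assign a→r0 i→r0 q→r1 z→r1 — no edge inside a register ⇒ χ ≤ 2
  χ = 2

Answer: 2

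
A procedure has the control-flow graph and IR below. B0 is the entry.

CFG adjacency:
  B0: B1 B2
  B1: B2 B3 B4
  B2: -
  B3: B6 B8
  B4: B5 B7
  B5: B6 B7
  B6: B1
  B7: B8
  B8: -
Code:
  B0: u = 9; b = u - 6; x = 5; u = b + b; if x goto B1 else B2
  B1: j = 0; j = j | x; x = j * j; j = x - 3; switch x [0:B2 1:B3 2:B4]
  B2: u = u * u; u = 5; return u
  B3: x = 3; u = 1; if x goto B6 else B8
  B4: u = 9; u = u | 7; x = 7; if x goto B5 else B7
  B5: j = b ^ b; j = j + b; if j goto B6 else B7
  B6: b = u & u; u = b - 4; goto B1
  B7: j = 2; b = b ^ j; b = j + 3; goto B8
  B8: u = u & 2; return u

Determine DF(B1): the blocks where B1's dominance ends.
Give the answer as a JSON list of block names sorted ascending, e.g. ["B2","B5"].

Answer: ["B1", "B2"]

Derivation:
idom tree: B1←B0 B2←B0 B3←B1 B4←B1 B5←B4 B6←B1 B7←B4 B8←B1
Join-block Dom:
  B1: preds {B0,B6}: {B0} ∩ {B0,B1,B6} = {B0}; idom=B0
  B2: preds {B0,B1}: {B0} ∩ {B0,B1} = {B0}; idom=B0
  B6: preds {B3,B5}: {B0,B1,B3} ∩ {B0,B1,B4,B5} = {B0,B1}; idom=B1
  B7: preds {B4,B5}: {B0,B1,B4} ∩ {B0,B1,B4,B5} = {B0,B1,B4}; idom=B4
  B8: preds {B3,B7}: {B0,B1,B3} ∩ {B0,B1,B4,B7} = {B0,B1}; idom=B1

Frontier:
  B1←B0: walk · to B0
  B1←B6: walk B6→B1 to B0
  B2←B0: walk · to B0
  B2←B1: walk B1 to B0
  B6←B3: walk B3 to B1
  B6←B5: walk B5→B4 to B1
  B7←B4: walk · to B4
  B7←B5: walk B5 to B4
  B8←B3: walk B3 to B1
  B8←B7: walk B7→B4 to B1
  DF(B0)=∅
  DF(B1)={B1,B2}
  DF(B2)=∅
  DF(B3)={B6,B8}
  DF(B4)={B6,B8}
  DF(B5)={B6,B7}
  DF(B6)={B1}
  DF(B7)={B8}
  DF(B8)=∅

DF(B1) = ["B1", "B2"]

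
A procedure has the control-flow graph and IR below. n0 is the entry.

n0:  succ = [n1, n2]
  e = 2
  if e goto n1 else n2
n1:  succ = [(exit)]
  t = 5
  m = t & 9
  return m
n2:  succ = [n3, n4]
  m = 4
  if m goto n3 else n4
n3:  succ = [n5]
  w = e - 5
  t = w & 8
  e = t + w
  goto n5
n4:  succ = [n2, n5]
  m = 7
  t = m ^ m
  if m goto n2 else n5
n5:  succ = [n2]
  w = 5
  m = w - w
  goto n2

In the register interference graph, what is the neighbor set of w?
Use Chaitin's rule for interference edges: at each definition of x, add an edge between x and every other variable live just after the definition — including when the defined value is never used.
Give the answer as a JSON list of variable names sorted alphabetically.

def/use:
  n0: {e} / ∅
  n1: {m,t} / ∅
  n2: {m} / ∅
  n3: {e,t,w} / {e}
  n4: {m,t} / ∅
  n5: {m,w} / ∅

Backward fixpoint:
  live n0: ∅→{e}
  live n1: ∅→∅
  live n2: {e}→{e}
  live n3: {e}→{e}
  live n4: {e}→{e}
  live n5: {e}→{e}

Interference:
  e: {m,t,w}
  m: {e,t}
  t: {e,m,w}
  w: {e,t}

N(w) = ["e", "t"]

Answer: ["e", "t"]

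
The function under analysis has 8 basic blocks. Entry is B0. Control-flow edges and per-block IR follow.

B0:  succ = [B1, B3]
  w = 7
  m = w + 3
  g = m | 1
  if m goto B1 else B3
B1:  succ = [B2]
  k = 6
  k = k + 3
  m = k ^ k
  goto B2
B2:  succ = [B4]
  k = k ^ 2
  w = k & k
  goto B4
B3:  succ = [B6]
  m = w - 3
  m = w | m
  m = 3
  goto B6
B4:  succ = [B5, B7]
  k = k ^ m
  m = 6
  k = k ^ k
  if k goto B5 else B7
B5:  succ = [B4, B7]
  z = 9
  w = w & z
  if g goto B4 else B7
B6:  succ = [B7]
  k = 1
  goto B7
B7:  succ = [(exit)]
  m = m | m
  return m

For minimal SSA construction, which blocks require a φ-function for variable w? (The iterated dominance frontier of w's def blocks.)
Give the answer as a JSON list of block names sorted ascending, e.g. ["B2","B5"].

Answer: ["B4", "B7"]

Analysis:
idom tree: B1←B0 B2←B1 B3←B0 B4←B2 B5←B4 B6←B3 B7←B0
Join-block Dom:
  B4: preds {B2,B5}: {B0,B1,B2} ∩ {B0,B1,B2,B4,B5} = {B0,B1,B2}; idom=B2
  B7: preds {B4,B5,B6}: {B0,B1,B2,B4} ∩ {B0,B1,B2,B4,B5} ∩ {B0,B3,B6} = {B0}; idom=B0

Frontier:
  B4←B2: walk · to B2
  B4←B5: walk B5→B4 to B2
  B7←B4: walk B4→B2→B1 to B0
  B7←B5: walk B5→B4→B2→B1 to B0
  B7←B6: walk B6→B3 to B0
  B0: DF=∅
  B1: DF={B7}
  B2: DF={B7}
  B3: DF={B7}
  B4: DF={B4,B7}
  B5: DF={B4,B7}
  B6: DF={B7}
  B7: DF=∅

φ for w: defs {B0,B2,B5}
  DF⁺ = {B4,B7}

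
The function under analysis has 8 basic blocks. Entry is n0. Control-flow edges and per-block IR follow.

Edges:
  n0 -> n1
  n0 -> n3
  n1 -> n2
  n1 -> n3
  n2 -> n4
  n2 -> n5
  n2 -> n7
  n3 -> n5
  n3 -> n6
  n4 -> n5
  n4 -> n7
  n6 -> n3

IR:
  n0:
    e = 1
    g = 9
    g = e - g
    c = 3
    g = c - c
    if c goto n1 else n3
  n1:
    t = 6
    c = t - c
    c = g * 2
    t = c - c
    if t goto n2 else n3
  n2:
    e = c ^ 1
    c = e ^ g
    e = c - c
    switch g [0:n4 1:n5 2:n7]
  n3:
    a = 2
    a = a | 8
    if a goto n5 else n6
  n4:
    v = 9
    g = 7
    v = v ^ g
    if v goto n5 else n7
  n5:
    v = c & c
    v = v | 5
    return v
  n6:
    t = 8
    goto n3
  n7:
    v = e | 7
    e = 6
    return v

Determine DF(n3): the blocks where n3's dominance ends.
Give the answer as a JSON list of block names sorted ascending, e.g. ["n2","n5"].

idom tree: n1←n0 n2←n1 n3←n0 n4←n2 n5←n0 n6←n3 n7←n2
Dom at joins:
  n3: preds {n0,n1,n6}: {n0} ∩ {n0,n1} ∩ {n0,n3,n6} = {n0}; idom=n0
  n5: preds {n2,n3,n4}: {n0,n1,n2} ∩ {n0,n3} ∩ {n0,n1,n2,n4} = {n0}; idom=n0
  n7: preds {n2,n4}: {n0,n1,n2} ∩ {n0,n1,n2,n4} = {n0,n1,n2}; idom=n2

DF walk-up:
  join n3 pred n0: · stop@n0
  join n3 pred n1: n1 stop@n0
  join n3 pred n6: n6→n3 stop@n0
  join n5 pred n2: n2→n1 stop@n0
  join n5 pred n3: n3 stop@n0
  join n5 pred n4: n4→n2→n1 stop@n0
  join n7 pred n2: · stop@n2
  join n7 pred n4: n4 stop@n2
  DF(n0)=∅
  DF(n1)={n3,n5}
  DF(n2)={n5}
  DF(n3)={n3,n5}
  DF(n4)={n5,n7}
  DF(n5)=∅
  DF(n6)={n3}
  DF(n7)=∅

DF(n3) = ["n3", "n5"]

Answer: ["n3", "n5"]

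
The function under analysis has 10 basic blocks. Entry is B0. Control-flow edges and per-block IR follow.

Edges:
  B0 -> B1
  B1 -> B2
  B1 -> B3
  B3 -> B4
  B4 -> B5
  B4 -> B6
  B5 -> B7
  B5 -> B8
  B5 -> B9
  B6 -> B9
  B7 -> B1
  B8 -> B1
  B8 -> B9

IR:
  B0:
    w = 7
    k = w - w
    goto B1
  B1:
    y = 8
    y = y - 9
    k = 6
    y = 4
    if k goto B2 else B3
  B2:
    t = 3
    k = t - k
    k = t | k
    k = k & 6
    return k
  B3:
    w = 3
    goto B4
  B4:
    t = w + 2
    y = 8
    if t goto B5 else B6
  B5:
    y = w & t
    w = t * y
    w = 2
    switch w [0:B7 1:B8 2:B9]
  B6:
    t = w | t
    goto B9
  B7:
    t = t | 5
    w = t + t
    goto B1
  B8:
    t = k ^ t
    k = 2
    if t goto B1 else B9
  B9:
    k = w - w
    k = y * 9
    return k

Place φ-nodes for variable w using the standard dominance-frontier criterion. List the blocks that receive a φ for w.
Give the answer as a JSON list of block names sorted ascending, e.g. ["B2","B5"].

Answer: ["B1", "B9"]

Working:
idom tree: B1←B0 B2←B1 B3←B1 B4←B3 B5←B4 B6←B4 B7←B5 B8←B5 B9←B4
Dom at joins:
  B1: preds {B0,B7,B8}: {B0} ∩ {B0,B1,B3,B4,B5,B7} ∩ {B0,B1,B3,B4,B5,B8} = {B0}; idom=B0
  B9: preds {B5,B6,B8}: {B0,B1,B3,B4,B5} ∩ {B0,B1,B3,B4,B6} ∩ {B0,B1,B3,B4,B5,B8} = {B0,B1,B3,B4}; idom=B4

DF walk-up:
  B1←B0: walk · to B0
  B1←B7: walk B7→B5→B4→B3→B1 to B0
  B1←B8: walk B8→B5→B4→B3→B1 to B0
  B9←B5: walk B5 to B4
  B9←B6: walk B6 to B4
  B9←B8: walk B8→B5 to B4
  B0 → ∅
  B1 → {B1}
  B2 → ∅
  B3 → {B1}
  B4 → {B1}
  B5 → {B1,B9}
  B6 → {B9}
  B7 → {B1}
  B8 → {B1,B9}
  B9 → ∅

φ for w: defs {B0,B3,B5,B7}
  DF⁺ = {B1,B9}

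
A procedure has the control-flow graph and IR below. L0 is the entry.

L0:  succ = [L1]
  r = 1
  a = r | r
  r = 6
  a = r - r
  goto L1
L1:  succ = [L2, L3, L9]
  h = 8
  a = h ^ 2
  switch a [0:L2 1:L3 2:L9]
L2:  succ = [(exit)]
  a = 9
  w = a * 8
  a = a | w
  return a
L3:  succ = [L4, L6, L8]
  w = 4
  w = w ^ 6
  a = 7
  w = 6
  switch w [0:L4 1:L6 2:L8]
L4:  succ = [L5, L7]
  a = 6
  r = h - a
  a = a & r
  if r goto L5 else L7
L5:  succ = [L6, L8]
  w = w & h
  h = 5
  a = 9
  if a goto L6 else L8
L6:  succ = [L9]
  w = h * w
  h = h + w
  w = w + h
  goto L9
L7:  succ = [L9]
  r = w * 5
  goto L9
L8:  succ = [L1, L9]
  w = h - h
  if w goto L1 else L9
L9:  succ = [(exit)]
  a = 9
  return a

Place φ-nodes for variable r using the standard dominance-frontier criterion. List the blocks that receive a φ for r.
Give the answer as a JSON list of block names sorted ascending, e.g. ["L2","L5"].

Answer: ["L1", "L6", "L8", "L9"]

Analysis:
idom tree: L1←L0 L2←L1 L3←L1 L4←L3 L5←L4 L6←L3 L7←L4 L8←L3 L9←L1
Join-block Dom:
  L1: preds {L0,L8}: {L0} ∩ {L0,L1,L3,L8} = {L0}; idom=L0
  L6: preds {L3,L5}: {L0,L1,L3} ∩ {L0,L1,L3,L4,L5} = {L0,L1,L3}; idom=L3
  L8: preds {L3,L5}: {L0,L1,L3} ∩ {L0,L1,L3,L4,L5} = {L0,L1,L3}; idom=L3
  L9: preds {L1,L6,L7,L8}: {L0,L1} ∩ {L0,L1,L3,L6} ∩ {L0,L1,L3,L4,L7} ∩ {L0,L1,L3,L8} = {L0,L1}; idom=L1

DF derivation:
  L1←L0: walk · to L0
  L1←L8: walk L8→L3→L1 to L0
  L6←L3: walk · to L3
  L6←L5: walk L5→L4 to L3
  L8←L3: walk · to L3
  L8←L5: walk L5→L4 to L3
  L9←L1: walk · to L1
  L9←L6: walk L6→L3 to L1
  L9←L7: walk L7→L4→L3 to L1
  L9←L8: walk L8→L3 to L1
  DF(L0)=∅
  DF(L1)={L1}
  DF(L2)=∅
  DF(L3)={L1,L9}
  DF(L4)={L6,L8,L9}
  DF(L5)={L6,L8}
  DF(L6)={L9}
  DF(L7)={L9}
  DF(L8)={L1,L9}
  DF(L9)=∅

φ for r: defs {L0,L4,L7}
  DF⁺ = {L1,L6,L8,L9}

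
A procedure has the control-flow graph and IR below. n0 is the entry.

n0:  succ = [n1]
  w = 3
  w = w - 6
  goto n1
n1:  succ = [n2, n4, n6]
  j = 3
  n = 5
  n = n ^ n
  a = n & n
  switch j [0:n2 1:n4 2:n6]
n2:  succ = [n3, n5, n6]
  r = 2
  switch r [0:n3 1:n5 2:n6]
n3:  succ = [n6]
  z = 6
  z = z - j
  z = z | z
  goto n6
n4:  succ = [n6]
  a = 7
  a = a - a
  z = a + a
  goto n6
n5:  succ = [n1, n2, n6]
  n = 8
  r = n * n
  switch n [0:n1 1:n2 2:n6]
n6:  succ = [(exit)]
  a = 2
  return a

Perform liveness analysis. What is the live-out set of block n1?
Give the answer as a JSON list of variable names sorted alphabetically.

Answer: ["j"]

Working:
def/use:
  n0 def {w} use ∅
  n1 def {a,j,n} use ∅
  n2 def {r} use ∅
  n3 def {z} use {j}
  n4 def {a,z} use ∅
  n5 def {n,r} use ∅
  n6 def {a} use ∅

Liveness:
  n0 li=∅ lo=∅
  n1 li=∅ lo={j}
  n2 li={j} lo={j}
  n3 li={j} lo=∅
  n4 li=∅ lo=∅
  n5 li={j} lo={j}
  n6 li=∅ lo=∅

live-out(n1) = ["j"]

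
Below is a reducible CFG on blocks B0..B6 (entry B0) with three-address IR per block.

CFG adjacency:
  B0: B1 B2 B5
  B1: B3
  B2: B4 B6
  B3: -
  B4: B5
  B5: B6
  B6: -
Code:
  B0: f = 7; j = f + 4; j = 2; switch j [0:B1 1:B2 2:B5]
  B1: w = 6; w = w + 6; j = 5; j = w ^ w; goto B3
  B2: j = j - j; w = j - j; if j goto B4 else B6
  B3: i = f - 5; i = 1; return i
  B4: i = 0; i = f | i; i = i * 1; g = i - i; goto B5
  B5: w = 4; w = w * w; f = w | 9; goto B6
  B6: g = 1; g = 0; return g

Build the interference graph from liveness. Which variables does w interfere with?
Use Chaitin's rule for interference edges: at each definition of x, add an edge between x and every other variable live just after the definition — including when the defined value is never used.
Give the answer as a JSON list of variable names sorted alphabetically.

def/use:
  B0 def {f,j} use ∅
  B1 def {j,w} use ∅
  B2 def {j,w} use {j}
  B3 def {i} use {f}
  B4 def {g,i} use {f}
  B5 def {f,w} use ∅
  B6 def {g} use ∅

Backward fixpoint:
  live B0: ∅→{f,j}
  live B1: {f}→{f}
  live B2: {f,j}→{f}
  live B3: {f}→∅
  live B4: {f}→∅
  live B5: ∅→∅
  live B6: ∅→∅

Interfere edges:
  f — {i,j,w}
  g — ∅
  i — {f}
  j — {f,w}
  w — {f,j}

N(w) = ["f", "j"]

Answer: ["f", "j"]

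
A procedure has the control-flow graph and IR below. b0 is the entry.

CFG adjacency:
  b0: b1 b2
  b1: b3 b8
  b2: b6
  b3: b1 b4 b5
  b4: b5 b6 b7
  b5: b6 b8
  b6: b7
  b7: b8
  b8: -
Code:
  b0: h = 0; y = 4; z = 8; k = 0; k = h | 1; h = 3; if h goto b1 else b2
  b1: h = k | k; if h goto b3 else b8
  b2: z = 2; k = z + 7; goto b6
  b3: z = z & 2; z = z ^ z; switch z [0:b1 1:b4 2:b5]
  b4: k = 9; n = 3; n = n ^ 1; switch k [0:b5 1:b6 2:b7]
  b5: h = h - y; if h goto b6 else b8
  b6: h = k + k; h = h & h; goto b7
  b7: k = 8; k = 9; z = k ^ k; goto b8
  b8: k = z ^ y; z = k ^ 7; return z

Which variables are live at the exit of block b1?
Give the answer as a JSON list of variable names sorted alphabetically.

Answer: ["h", "k", "y", "z"]

Working:
def/use:
  b0 def {h,k,y,z} use ∅
  b1 def {h} use {k}
  b2 def {k,z} use ∅
  b3 def {z} use {z}
  b4 def {k,n} use ∅
  b5 def {h} use {h,y}
  b6 def {h} use {k}
  b7 def {k,z} use ∅
  b8 def {k,z} use {y,z}

Backward fixpoint:
  b0: in=∅ out={k,y,z}
  b1: in={k,y,z} out={h,k,y,z}
  b2: in={y} out={k,y}
  b3: in={h,k,y,z} out={h,k,y,z}
  b4: in={h,y,z} out={h,k,y,z}
  b5: in={h,k,y,z} out={k,y,z}
  b6: in={k,y} out={y}
  b7: in={y} out={y,z}
  b8: in={y,z} out=∅

live-out(b1) = ["h", "k", "y", "z"]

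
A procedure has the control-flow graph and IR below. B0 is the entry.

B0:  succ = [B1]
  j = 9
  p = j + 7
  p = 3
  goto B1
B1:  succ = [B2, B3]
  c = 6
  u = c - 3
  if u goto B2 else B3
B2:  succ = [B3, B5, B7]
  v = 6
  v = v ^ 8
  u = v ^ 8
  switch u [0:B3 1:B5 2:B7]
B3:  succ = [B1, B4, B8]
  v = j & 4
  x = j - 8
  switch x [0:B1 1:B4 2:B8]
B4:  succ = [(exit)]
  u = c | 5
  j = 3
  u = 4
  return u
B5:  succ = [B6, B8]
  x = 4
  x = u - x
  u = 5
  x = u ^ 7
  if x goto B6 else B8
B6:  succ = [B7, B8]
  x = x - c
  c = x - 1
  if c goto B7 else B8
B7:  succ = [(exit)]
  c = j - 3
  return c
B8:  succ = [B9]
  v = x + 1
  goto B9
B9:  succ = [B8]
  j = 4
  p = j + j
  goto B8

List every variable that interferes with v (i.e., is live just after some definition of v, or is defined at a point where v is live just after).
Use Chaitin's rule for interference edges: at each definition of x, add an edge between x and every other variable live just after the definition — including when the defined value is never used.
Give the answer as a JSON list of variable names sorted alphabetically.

Block summaries:
  B0 def {j,p} use ∅
  B1 def {c,u} use ∅
  B2 def {u,v} use ∅
  B3 def {v,x} use {j}
  B4 def {j,u} use {c}
  B5 def {u,x} use {u}
  B6 def {c,x} use {c,x}
  B7 def {c} use {j}
  B8 def {v} use {x}
  B9 def {j,p} use ∅

Live sets:
  live B0: ∅→{j}
  live B1: {j}→{c,j}
  live B2: {c,j}→{c,j,u}
  live B3: {c,j}→{c,j,x}
  live B4: {c}→∅
  live B5: {c,j,u}→{c,j,x}
  live B6: {c,j,x}→{j,x}
  live B7: {j}→∅
  live B8: {x}→{x}
  live B9: {x}→{x}

Interference:
  c: {j,u,v,x}
  j: {c,p,u,v,x}
  p: {j,x}
  u: {c,j,x}
  v: {c,j,x}
  x: {c,j,p,u,v}

N(v) = ["c", "j", "x"]

Answer: ["c", "j", "x"]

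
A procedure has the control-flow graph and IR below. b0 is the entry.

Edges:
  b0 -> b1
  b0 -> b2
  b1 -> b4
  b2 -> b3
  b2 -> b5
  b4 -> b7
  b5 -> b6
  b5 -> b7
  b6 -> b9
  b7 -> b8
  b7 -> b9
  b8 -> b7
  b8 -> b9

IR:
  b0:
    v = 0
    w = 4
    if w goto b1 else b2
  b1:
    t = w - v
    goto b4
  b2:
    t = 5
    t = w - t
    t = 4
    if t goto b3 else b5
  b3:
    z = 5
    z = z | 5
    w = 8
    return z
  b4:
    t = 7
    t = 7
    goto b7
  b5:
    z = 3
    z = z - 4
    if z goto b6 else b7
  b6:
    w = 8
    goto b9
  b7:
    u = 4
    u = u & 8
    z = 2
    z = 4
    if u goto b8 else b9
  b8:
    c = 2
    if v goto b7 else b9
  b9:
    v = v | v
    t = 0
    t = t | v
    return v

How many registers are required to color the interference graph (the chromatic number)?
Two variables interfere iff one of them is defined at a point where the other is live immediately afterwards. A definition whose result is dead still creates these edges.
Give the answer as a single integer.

Answer: 3

Working:
Per-block:
  b0 def {v,w} use ∅
  b1 def {t} use {v,w}
  b2 def {t} use {w}
  b3 def {w,z} use ∅
  b4 def {t} use ∅
  b5 def {z} use ∅
  b6 def {w} use ∅
  b7 def {u,z} use ∅
  b8 def {c} use {v}
  b9 def {t,v} use {v}

Live sets:
  live b0: ∅→{v,w}
  live b1: {v,w}→{v}
  live b2: {v,w}→{v}
  live b3: ∅→∅
  live b4: {v}→{v}
  live b5: {v}→{v}
  live b6: {v}→{v}
  live b7: {v}→{v}
  live b8: {v}→{v}
  live b9: {v}→∅

Interfere edges:
  c↔{v}
  t↔{v,w}
  u↔{v,z}
  v↔{c,t,u,w,z}
  w↔{t,v,z}
  z↔{u,v,w}

Registers:
  {t,v,w} pairwise interfere (3-clique) ⇒ χ ≥ 3
  3-colouring: r0={v}  r1={c,u,w}  r2={t,z}
  χ = 3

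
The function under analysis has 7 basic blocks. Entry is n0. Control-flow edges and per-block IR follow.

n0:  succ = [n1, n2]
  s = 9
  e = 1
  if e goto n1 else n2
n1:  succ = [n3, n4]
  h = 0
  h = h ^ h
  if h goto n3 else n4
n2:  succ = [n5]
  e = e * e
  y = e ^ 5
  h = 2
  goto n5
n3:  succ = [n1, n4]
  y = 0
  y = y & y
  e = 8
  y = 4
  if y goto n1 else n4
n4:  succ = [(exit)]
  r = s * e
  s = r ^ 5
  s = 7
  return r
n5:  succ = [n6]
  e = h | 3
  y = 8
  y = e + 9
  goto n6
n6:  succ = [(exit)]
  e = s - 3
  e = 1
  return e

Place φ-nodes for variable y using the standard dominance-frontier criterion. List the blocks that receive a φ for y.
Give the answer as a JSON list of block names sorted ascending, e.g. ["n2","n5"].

idom tree: n1←n0 n2←n0 n3←n1 n4←n1 n5←n2 n6←n5
Join-block Dom:
  n1: preds {n0,n3}: {n0} ∩ {n0,n1,n3} = {n0}; idom=n0
  n4: preds {n1,n3}: {n0,n1} ∩ {n0,n1,n3} = {n0,n1}; idom=n1

DF derivation:
  n1←n0: walk · to n0
  n1←n3: walk n3→n1 to n0
  n4←n1: walk · to n1
  n4←n3: walk n3 to n1
  DF(n0)=∅
  DF(n1)={n1}
  DF(n2)=∅
  DF(n3)={n1,n4}
  DF(n4)=∅
  DF(n5)=∅
  DF(n6)=∅

φ for y: defs {n2,n3,n5}
  DF⁺ = {n1,n4}

Answer: ["n1", "n4"]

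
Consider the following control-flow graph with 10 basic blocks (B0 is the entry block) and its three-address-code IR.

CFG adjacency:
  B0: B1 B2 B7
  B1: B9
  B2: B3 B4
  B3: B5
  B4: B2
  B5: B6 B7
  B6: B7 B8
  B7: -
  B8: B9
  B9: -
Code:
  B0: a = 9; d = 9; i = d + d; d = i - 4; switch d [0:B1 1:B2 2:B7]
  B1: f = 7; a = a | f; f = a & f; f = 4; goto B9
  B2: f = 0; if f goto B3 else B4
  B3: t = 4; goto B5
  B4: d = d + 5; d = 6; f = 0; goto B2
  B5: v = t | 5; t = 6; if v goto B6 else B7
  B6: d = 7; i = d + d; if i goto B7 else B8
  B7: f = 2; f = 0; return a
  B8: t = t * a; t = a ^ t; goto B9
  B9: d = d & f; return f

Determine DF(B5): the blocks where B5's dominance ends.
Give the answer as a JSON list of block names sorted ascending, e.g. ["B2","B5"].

Answer: ["B7", "B9"]

Derivation:
idom tree: B1←B0 B2←B0 B3←B2 B4←B2 B5←B3 B6←B5 B7←B0 B8←B6 B9←B0
Join-block Dom:
  B2: preds {B0,B4}: {B0} ∩ {B0,B2,B4} = {B0}; idom=B0
  B7: preds {B0,B5,B6}: {B0} ∩ {B0,B2,B3,B5} ∩ {B0,B2,B3,B5,B6} = {B0}; idom=B0
  B9: preds {B1,B8}: {B0,B1} ∩ {B0,B2,B3,B5,B6,B8} = {B0}; idom=B0

DF derivation:
  join B2 pred B0: · stop@B0
  join B2 pred B4: B4→B2 stop@B0
  join B7 pred B0: · stop@B0
  join B7 pred B5: B5→B3→B2 stop@B0
  join B7 pred B6: B6→B5→B3→B2 stop@B0
  join B9 pred B1: B1 stop@B0
  join B9 pred B8: B8→B6→B5→B3→B2 stop@B0
  DF(B0)=∅
  DF(B1)={B9}
  DF(B2)={B2,B7,B9}
  DF(B3)={B7,B9}
  DF(B4)={B2}
  DF(B5)={B7,B9}
  DF(B6)={B7,B9}
  DF(B7)=∅
  DF(B8)={B9}
  DF(B9)=∅

DF(B5) = ["B7", "B9"]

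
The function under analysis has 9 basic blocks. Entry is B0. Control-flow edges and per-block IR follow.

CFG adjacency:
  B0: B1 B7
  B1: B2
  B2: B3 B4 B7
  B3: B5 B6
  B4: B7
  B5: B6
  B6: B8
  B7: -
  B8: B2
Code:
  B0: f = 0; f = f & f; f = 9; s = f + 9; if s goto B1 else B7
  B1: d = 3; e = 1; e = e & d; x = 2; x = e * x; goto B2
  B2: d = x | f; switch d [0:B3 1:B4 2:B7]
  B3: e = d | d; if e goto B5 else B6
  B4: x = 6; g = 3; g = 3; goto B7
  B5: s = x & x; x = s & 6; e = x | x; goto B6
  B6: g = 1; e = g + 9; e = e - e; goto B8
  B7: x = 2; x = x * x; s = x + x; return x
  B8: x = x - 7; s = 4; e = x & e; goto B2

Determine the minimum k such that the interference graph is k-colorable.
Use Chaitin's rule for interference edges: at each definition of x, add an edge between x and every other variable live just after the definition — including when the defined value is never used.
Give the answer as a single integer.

Per-block:
  B0 def {f,s} use ∅
  B1 def {d,e,x} use ∅
  B2 def {d} use {f,x}
  B3 def {e} use {d}
  B4 def {g,x} use ∅
  B5 def {e,s,x} use {x}
  B6 def {e,g} use ∅
  B7 def {s,x} use ∅
  B8 def {e,s,x} use {e,x}

Backward fixpoint:
  B0 li=∅ lo={f}
  B1 li={f} lo={f,x}
  B2 li={f,x} lo={d,f,x}
  B3 li={d,f,x} lo={f,x}
  B4 li=∅ lo=∅
  B5 li={f,x} lo={f,x}
  B6 li={f,x} lo={e,f,x}
  B7 li=∅ lo=∅
  B8 li={e,f,x} lo={f,x}

Interference:
  d↔{e,f,x}
  e↔{d,f,s,x}
  f↔{d,e,g,s,x}
  g↔{f,x}
  s↔{e,f,x}
  x↔{d,e,f,g,s}

Colouring:
  lower bound: {d,e,f,x} mutually conflict ⇒ χ ≥ 4
  assign d→R3 e→R2 f→R0 g→R2 s→R3 x→R1 — no edge inside a register ⇒ χ ≤ 4
  χ = 4

Answer: 4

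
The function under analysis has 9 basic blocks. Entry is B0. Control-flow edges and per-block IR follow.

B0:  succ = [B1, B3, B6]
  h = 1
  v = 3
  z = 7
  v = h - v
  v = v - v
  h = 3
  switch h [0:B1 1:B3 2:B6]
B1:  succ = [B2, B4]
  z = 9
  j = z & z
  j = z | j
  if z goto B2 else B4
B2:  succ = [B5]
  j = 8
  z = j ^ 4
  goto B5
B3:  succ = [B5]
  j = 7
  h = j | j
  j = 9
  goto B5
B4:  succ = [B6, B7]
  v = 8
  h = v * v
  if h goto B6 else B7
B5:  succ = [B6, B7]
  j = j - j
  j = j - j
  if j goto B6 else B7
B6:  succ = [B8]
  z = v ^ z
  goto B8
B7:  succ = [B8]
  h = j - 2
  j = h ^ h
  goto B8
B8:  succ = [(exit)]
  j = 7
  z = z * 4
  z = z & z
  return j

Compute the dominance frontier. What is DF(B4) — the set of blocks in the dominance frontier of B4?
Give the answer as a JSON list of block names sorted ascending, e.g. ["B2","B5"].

idom tree: B1←B0 B2←B1 B3←B0 B4←B1 B5←B0 B6←B0 B7←B0 B8←B0
Join-block Dom:
  B5: preds {B2,B3}: {B0,B1,B2} ∩ {B0,B3} = {B0}; idom=B0
  B6: preds {B0,B4,B5}: {B0} ∩ {B0,B1,B4} ∩ {B0,B5} = {B0}; idom=B0
  B7: preds {B4,B5}: {B0,B1,B4} ∩ {B0,B5} = {B0}; idom=B0
  B8: preds {B6,B7}: {B0,B6} ∩ {B0,B7} = {B0}; idom=B0

DF derivation:
  join B5 pred B2: B2→B1 stop@B0
  join B5 pred B3: B3 stop@B0
  join B6 pred B0: · stop@B0
  join B6 pred B4: B4→B1 stop@B0
  join B6 pred B5: B5 stop@B0
  join B7 pred B4: B4→B1 stop@B0
  join B7 pred B5: B5 stop@B0
  join B8 pred B6: B6 stop@B0
  join B8 pred B7: B7 stop@B0
  DF(B0)=∅
  DF(B1)={B5,B6,B7}
  DF(B2)={B5}
  DF(B3)={B5}
  DF(B4)={B6,B7}
  DF(B5)={B6,B7}
  DF(B6)={B8}
  DF(B7)={B8}
  DF(B8)=∅

DF(B4) = ["B6", "B7"]

Answer: ["B6", "B7"]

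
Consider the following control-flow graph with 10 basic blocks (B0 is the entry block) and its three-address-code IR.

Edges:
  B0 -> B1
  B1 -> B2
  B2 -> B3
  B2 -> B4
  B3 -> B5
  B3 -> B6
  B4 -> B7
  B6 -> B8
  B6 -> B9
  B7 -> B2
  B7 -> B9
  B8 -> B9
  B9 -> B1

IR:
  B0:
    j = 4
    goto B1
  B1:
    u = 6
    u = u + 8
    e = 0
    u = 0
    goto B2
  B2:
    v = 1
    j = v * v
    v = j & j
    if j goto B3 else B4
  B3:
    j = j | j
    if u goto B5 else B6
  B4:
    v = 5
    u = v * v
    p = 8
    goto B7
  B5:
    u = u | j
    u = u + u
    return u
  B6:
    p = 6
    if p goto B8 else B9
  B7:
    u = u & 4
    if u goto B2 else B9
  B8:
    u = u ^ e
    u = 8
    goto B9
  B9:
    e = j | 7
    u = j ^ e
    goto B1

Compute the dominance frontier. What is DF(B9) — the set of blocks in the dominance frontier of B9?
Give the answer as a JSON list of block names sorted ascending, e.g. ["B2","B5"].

Answer: ["B1"]

Analysis:
idom tree: B1←B0 B2←B1 B3←B2 B4←B2 B5←B3 B6←B3 B7←B4 B8←B6 B9←B2
Dom∩ at merges:
  B1: preds {B0,B9}: {B0} ∩ {B0,B1,B2,B9} = {B0}; idom=B0
  B2: preds {B1,B7}: {B0,B1} ∩ {B0,B1,B2,B4,B7} = {B0,B1}; idom=B1
  B9: preds {B6,B7,B8}: {B0,B1,B2,B3,B6} ∩ {B0,B1,B2,B4,B7} ∩ {B0,B1,B2,B3,B6,B8} = {B0,B1,B2}; idom=B2

Frontier:
  join B1 pred B0: · stop@B0
  join B1 pred B9: B9→B2→B1 stop@B0
  join B2 pred B1: · stop@B1
  join B2 pred B7: B7→B4→B2 stop@B1
  join B9 pred B6: B6→B3 stop@B2
  join B9 pred B7: B7→B4 stop@B2
  join B9 pred B8: B8→B6→B3 stop@B2
  DF(B0)=∅
  DF(B1)={B1}
  DF(B2)={B1,B2}
  DF(B3)={B9}
  DF(B4)={B2,B9}
  DF(B5)=∅
  DF(B6)={B9}
  DF(B7)={B2,B9}
  DF(B8)={B9}
  DF(B9)={B1}

DF(B9) = ["B1"]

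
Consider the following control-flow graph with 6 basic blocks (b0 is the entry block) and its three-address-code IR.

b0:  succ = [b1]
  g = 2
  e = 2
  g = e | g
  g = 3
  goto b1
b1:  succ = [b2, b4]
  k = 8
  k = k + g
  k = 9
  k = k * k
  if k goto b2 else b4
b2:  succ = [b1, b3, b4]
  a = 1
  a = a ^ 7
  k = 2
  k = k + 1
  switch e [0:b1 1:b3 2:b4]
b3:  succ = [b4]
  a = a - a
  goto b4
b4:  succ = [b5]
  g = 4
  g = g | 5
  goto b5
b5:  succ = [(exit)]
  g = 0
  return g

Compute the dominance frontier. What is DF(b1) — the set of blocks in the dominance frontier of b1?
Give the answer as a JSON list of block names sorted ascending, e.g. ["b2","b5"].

Answer: ["b1"]

Working:
idom tree: b1←b0 b2←b1 b3←b2 b4←b1 b5←b4
Join-block Dom:
  b1: preds {b0,b2}: {b0} ∩ {b0,b1,b2} = {b0}; idom=b0
  b4: preds {b1,b2,b3}: {b0,b1} ∩ {b0,b1,b2} ∩ {b0,b1,b2,b3} = {b0,b1}; idom=b1

DF derivation:
  join b1 pred b0: · stop@b0
  join b1 pred b2: b2→b1 stop@b0
  join b4 pred b1: · stop@b1
  join b4 pred b2: b2 stop@b1
  join b4 pred b3: b3→b2 stop@b1
  DF(b0)=∅
  DF(b1)={b1}
  DF(b2)={b1,b4}
  DF(b3)={b4}
  DF(b4)=∅
  DF(b5)=∅

DF(b1) = ["b1"]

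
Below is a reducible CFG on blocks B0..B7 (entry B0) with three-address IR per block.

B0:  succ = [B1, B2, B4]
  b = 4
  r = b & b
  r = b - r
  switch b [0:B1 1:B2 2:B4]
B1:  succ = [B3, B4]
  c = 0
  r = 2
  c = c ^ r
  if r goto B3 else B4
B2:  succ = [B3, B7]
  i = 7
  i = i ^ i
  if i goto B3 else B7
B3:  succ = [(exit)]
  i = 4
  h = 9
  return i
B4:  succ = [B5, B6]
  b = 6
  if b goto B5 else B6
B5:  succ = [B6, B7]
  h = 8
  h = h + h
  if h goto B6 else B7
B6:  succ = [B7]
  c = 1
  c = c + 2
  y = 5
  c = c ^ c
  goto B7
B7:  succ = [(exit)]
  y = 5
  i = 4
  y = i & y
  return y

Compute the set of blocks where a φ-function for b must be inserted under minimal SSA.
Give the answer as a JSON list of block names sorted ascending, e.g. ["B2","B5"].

Answer: ["B7"]

Derivation:
idom tree: B1←B0 B2←B0 B3←B0 B4←B0 B5←B4 B6←B4 B7←B0
Dom∩ at merges:
  B3: preds {B1,B2}: {B0,B1} ∩ {B0,B2} = {B0}; idom=B0
  B4: preds {B0,B1}: {B0} ∩ {B0,B1} = {B0}; idom=B0
  B6: preds {B4,B5}: {B0,B4} ∩ {B0,B4,B5} = {B0,B4}; idom=B4
  B7: preds {B2,B5,B6}: {B0,B2} ∩ {B0,B4,B5} ∩ {B0,B4,B6} = {B0}; idom=B0

DF walk-up:
  B3←B1: walk B1 to B0
  B3←B2: walk B2 to B0
  B4←B0: walk · to B0
  B4←B1: walk B1 to B0
  B6←B4: walk · to B4
  B6←B5: walk B5 to B4
  B7←B2: walk B2 to B0
  B7←B5: walk B5→B4 to B0
  B7←B6: walk B6→B4 to B0
  DF(B0)=∅
  DF(B1)={B3,B4}
  DF(B2)={B3,B7}
  DF(B3)=∅
  DF(B4)={B7}
  DF(B5)={B6,B7}
  DF(B6)={B7}
  DF(B7)=∅

φ for b: defs {B0,B4}
  DF⁺ = {B7}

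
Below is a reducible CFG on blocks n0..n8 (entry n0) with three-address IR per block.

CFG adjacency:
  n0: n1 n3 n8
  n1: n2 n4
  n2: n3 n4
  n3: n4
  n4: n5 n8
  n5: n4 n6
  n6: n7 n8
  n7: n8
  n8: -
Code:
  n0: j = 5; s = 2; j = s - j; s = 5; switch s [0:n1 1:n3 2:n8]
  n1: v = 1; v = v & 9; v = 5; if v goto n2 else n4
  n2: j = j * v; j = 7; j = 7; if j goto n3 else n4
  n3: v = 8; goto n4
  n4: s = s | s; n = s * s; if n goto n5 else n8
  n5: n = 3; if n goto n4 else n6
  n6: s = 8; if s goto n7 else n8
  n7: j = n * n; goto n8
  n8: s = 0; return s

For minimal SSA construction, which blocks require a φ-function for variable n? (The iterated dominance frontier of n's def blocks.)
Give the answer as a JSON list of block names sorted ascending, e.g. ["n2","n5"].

Answer: ["n4", "n8"]

Working:
idom tree: n1←n0 n2←n1 n3←n0 n4←n0 n5←n4 n6←n5 n7←n6 n8←n0
Join-block Dom:
  n3: preds {n0,n2}: {n0} ∩ {n0,n1,n2} = {n0}; idom=n0
  n4: preds {n1,n2,n3,n5}: {n0,n1} ∩ {n0,n1,n2} ∩ {n0,n3} ∩ {n0,n4,n5} = {n0}; idom=n0
  n8: preds {n0,n4,n6,n7}: {n0} ∩ {n0,n4} ∩ {n0,n4,n5,n6} ∩ {n0,n4,n5,n6,n7} = {n0}; idom=n0

DF walk-up:
  n3←n0: walk · to n0
  n3←n2: walk n2→n1 to n0
  n4←n1: walk n1 to n0
  n4←n2: walk n2→n1 to n0
  n4←n3: walk n3 to n0
  n4←n5: walk n5→n4 to n0
  n8←n0: walk · to n0
  n8←n4: walk n4 to n0
  n8←n6: walk n6→n5→n4 to n0
  n8←n7: walk n7→n6→n5→n4 to n0
  DF(n0)=∅
  DF(n1)={n3,n4}
  DF(n2)={n3,n4}
  DF(n3)={n4}
  DF(n4)={n4,n8}
  DF(n5)={n4,n8}
  DF(n6)={n8}
  DF(n7)={n8}
  DF(n8)=∅

φ for n: defs {n4,n5}
  DF⁺ = {n4,n8}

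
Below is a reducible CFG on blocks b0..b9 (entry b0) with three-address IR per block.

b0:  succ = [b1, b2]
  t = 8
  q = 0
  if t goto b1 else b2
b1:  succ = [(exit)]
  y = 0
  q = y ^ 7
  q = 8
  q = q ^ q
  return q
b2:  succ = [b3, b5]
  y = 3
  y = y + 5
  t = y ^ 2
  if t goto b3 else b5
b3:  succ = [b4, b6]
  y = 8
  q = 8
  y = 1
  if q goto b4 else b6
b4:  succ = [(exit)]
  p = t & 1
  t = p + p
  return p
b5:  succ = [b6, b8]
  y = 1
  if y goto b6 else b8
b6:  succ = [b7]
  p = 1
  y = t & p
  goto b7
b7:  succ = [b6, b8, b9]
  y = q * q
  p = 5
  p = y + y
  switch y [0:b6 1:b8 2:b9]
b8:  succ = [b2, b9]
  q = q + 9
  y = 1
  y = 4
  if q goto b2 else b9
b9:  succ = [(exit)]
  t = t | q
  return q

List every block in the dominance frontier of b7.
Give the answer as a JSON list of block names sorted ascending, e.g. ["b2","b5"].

idom tree: b1←b0 b2←b0 b3←b2 b4←b3 b5←b2 b6←b2 b7←b6 b8←b2 b9←b2
Join-block Dom:
  b2: preds {b0,b8}: {b0} ∩ {b0,b2,b8} = {b0}; idom=b0
  b6: preds {b3,b5,b7}: {b0,b2,b3} ∩ {b0,b2,b5} ∩ {b0,b2,b6,b7} = {b0,b2}; idom=b2
  b8: preds {b5,b7}: {b0,b2,b5} ∩ {b0,b2,b6,b7} = {b0,b2}; idom=b2
  b9: preds {b7,b8}: {b0,b2,b6,b7} ∩ {b0,b2,b8} = {b0,b2}; idom=b2

Frontier:
  join b2 pred b0: · stop@b0
  join b2 pred b8: b8→b2 stop@b0
  join b6 pred b3: b3 stop@b2
  join b6 pred b5: b5 stop@b2
  join b6 pred b7: b7→b6 stop@b2
  join b8 pred b5: b5 stop@b2
  join b8 pred b7: b7→b6 stop@b2
  join b9 pred b7: b7→b6 stop@b2
  join b9 pred b8: b8 stop@b2
  b0 → ∅
  b1 → ∅
  b2 → {b2}
  b3 → {b6}
  b4 → ∅
  b5 → {b6,b8}
  b6 → {b6,b8,b9}
  b7 → {b6,b8,b9}
  b8 → {b2,b9}
  b9 → ∅

DF(b7) = ["b6", "b8", "b9"]

Answer: ["b6", "b8", "b9"]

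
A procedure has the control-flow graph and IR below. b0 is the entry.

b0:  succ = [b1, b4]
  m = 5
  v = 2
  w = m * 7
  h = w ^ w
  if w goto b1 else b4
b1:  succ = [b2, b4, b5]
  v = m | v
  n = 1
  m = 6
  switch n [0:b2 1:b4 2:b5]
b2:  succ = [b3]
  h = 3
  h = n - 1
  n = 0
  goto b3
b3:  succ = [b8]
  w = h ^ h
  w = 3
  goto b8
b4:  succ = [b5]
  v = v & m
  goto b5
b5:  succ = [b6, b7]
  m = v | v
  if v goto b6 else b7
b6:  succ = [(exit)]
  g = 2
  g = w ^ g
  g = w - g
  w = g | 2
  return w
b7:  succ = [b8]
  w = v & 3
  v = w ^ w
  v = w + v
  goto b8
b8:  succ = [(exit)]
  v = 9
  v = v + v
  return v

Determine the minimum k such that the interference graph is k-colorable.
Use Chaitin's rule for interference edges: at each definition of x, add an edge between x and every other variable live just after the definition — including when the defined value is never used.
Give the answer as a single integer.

Block summaries:
  b0: {h,m,v,w} / ∅
  b1: {m,n,v} / {m,v}
  b2: {h,n} / {n}
  b3: {w} / {h}
  b4: {v} / {m,v}
  b5: {m} / {v}
  b6: {g,w} / {w}
  b7: {v,w} / {v}
  b8: {v} / ∅

Live sets:
  live b0: ∅→{m,v,w}
  live b1: {m,v,w}→{m,n,v,w}
  live b2: {n}→{h}
  live b3: {h}→∅
  live b4: {m,v,w}→{v,w}
  live b5: {v,w}→{v,w}
  live b6: {w}→∅
  live b7: {v}→∅
  live b8: ∅→∅

Conflict graph:
  g: {w}
  h: {m,n,v,w}
  m: {h,n,v,w}
  n: {h,m,v,w}
  v: {h,m,n,w}
  w: {g,h,m,n,v}

Registers:
  lower bound: {h,m,n,v,w} mutually conflict ⇒ χ ≥ 5
  5-colouring: R0={w}  R1={g,h}  R2={m}  R3={n}  R4={v}
  χ = 5

Answer: 5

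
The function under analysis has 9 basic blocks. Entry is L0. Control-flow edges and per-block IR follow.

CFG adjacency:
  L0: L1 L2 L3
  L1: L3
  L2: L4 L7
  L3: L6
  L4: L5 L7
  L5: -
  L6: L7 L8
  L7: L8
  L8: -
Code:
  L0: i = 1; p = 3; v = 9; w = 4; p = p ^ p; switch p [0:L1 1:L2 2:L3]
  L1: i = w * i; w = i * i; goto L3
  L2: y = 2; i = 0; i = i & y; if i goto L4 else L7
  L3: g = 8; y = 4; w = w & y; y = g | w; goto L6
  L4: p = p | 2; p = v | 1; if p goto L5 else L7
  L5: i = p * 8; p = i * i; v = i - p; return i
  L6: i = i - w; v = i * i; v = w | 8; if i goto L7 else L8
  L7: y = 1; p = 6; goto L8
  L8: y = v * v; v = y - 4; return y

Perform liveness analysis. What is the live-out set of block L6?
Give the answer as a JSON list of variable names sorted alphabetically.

Answer: ["v"]

Working:
def/use:
  L0 def {i,p,v,w} use ∅
  L1 def {i,w} use {i,w}
  L2 def {i,y} use ∅
  L3 def {g,w,y} use {w}
  L4 def {p} use {p,v}
  L5 def {i,p,v} use {p}
  L6 def {i,v} use {i,w}
  L7 def {p,y} use ∅
  L8 def {v,y} use {v}

Backward fixpoint:
  live L0: ∅→{i,p,v,w}
  live L1: {i,w}→{i,w}
  live L2: {p,v}→{p,v}
  live L3: {i,w}→{i,w}
  live L4: {p,v}→{p,v}
  live L5: {p}→∅
  live L6: {i,w}→{v}
  live L7: {v}→{v}
  live L8: {v}→∅

live-out(L6) = ["v"]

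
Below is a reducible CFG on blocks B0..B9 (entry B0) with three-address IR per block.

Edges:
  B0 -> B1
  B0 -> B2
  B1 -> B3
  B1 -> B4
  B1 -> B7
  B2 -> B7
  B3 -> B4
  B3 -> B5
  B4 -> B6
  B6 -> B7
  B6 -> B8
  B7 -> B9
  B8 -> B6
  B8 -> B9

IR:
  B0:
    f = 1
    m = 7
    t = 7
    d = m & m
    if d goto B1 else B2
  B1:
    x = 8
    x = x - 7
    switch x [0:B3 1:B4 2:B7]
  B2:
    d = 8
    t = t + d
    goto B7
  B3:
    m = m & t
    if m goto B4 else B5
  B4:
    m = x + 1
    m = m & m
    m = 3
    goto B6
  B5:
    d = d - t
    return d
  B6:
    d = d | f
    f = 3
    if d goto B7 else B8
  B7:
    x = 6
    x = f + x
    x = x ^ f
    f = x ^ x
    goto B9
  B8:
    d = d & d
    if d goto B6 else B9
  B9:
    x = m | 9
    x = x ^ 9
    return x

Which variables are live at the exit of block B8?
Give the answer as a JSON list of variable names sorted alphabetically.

Answer: ["d", "f", "m"]

Analysis:
def/use:
  B0: {d,f,m,t} / ∅
  B1: {x} / ∅
  B2: {d,t} / {t}
  B3: {m} / {m,t}
  B4: {m} / {x}
  B5: {d} / {d,t}
  B6: {d,f} / {d,f}
  B7: {f,x} / {f}
  B8: {d} / {d}
  B9: {x} / {m}

Backward fixpoint:
  B0: in=∅ out={d,f,m,t}
  B1: in={d,f,m,t} out={d,f,m,t,x}
  B2: in={f,m,t} out={f,m}
  B3: in={d,f,m,t,x} out={d,f,t,x}
  B4: in={d,f,x} out={d,f,m}
  B5: in={d,t} out=∅
  B6: in={d,f,m} out={d,f,m}
  B7: in={f,m} out={m}
  B8: in={d,f,m} out={d,f,m}
  B9: in={m} out=∅

live-out(B8) = ["d", "f", "m"]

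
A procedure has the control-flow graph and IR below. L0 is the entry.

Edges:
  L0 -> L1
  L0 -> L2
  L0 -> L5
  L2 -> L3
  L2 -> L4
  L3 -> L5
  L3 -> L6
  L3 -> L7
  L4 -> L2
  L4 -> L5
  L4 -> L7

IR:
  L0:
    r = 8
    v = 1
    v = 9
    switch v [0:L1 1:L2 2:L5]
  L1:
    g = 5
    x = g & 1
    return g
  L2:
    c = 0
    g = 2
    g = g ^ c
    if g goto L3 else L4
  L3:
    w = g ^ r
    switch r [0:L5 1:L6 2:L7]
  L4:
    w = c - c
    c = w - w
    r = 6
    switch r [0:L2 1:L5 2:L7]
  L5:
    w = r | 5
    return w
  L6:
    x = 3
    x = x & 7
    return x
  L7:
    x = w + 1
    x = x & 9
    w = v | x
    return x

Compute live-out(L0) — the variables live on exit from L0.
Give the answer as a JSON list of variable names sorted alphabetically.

Answer: ["r", "v"]

Derivation:
Per-block:
  L0: {r,v} / ∅
  L1: {g,x} / ∅
  L2: {c,g} / ∅
  L3: {w} / {g,r}
  L4: {c,r,w} / {c}
  L5: {w} / {r}
  L6: {x} / ∅
  L7: {w,x} / {v,w}

Live sets:
  live L0: ∅→{r,v}
  live L1: ∅→∅
  live L2: {r,v}→{c,g,r,v}
  live L3: {g,r,v}→{r,v,w}
  live L4: {c,v}→{r,v,w}
  live L5: {r}→∅
  live L6: ∅→∅
  live L7: {v,w}→∅

live-out(L0) = ["r", "v"]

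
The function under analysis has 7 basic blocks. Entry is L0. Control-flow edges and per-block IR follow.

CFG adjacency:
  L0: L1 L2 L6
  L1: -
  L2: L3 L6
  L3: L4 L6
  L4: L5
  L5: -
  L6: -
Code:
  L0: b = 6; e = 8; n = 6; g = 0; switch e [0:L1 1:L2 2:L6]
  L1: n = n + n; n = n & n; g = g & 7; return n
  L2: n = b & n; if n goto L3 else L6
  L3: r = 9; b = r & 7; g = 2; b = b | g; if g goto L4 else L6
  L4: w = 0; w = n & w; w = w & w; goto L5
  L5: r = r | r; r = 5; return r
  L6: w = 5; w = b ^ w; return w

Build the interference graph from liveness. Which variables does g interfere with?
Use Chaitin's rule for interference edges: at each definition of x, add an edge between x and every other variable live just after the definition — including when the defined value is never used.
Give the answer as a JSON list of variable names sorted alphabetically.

Per-block:
  L0 def {b,e,g,n} use ∅
  L1 def {g,n} use {g,n}
  L2 def {n} use {b,n}
  L3 def {b,g,r} use ∅
  L4 def {w} use {n}
  L5 def {r} use {r}
  L6 def {w} use {b}

Liveness:
  live L0: ∅→{b,g,n}
  live L1: {g,n}→∅
  live L2: {b,n}→{b,n}
  live L3: {n}→{b,n,r}
  live L4: {n,r}→{r}
  live L5: {r}→∅
  live L6: {b}→∅

Conflict graph:
  b: {e,g,n,r,w}
  e: {b,g,n}
  g: {b,e,n,r}
  n: {b,e,g,r,w}
  r: {b,g,n,w}
  w: {b,n,r}

N(g) = ["b", "e", "n", "r"]

Answer: ["b", "e", "n", "r"]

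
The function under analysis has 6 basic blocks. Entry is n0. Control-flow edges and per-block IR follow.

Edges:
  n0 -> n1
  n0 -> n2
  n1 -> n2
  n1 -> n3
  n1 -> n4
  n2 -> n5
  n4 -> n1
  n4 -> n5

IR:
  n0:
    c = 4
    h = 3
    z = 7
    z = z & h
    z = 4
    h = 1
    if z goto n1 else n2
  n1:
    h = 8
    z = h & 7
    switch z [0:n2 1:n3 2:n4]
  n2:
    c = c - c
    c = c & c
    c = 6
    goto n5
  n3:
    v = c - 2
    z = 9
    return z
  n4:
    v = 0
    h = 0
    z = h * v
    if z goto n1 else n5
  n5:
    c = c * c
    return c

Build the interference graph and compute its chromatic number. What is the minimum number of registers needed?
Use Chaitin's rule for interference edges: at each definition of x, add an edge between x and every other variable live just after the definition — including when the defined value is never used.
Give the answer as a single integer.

def/use:
  n0: {c,h,z} / ∅
  n1: {h,z} / ∅
  n2: {c} / {c}
  n3: {v,z} / {c}
  n4: {h,v,z} / ∅
  n5: {c} / {c}

Backward fixpoint:
  live n0: ∅→{c}
  live n1: {c}→{c}
  live n2: {c}→{c}
  live n3: {c}→∅
  live n4: {c}→{c}
  live n5: {c}→∅

Interfere edges:
  c: {h,v,z}
  h: {c,v,z}
  v: {c,h}
  z: {c,h}

Registers:
  lower bound: {c,h,v} mutually conflict ⇒ χ ≥ 3
  3-colouring: r0={c}  r1={h}  r2={v,z}
  χ = 3

Answer: 3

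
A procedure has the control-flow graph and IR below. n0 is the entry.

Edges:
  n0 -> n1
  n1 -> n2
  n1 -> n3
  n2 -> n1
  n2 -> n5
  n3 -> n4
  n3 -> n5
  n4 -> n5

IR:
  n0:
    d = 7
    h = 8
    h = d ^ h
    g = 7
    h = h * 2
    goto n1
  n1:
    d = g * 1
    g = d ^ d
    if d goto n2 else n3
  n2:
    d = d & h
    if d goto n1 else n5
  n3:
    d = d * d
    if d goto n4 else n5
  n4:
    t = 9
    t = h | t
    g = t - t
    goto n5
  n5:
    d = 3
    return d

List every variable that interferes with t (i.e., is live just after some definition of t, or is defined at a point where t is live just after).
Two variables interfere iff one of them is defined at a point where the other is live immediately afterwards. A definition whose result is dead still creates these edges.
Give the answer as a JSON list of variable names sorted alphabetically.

Answer: ["h"]

Derivation:
Per-block:
  n0 def {d,g,h} use ∅
  n1 def {d,g} use {g}
  n2 def {d} use {d,h}
  n3 def {d} use {d}
  n4 def {g,t} use {h}
  n5 def {d} use ∅

Backward fixpoint:
  live n0: ∅→{g,h}
  live n1: {g,h}→{d,g,h}
  live n2: {d,g,h}→{g,h}
  live n3: {d,h}→{h}
  live n4: {h}→∅
  live n5: ∅→∅

Interference:
  d↔{g,h}
  g↔{d,h}
  h↔{d,g,t}
  t↔{h}

N(t) = ["h"]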